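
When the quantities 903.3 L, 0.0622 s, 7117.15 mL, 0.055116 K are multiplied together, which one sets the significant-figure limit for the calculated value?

0.0622 s

903.3 L → 4 s.f.; 0.0622 s → 3 s.f.; 7117.15 mL → 6 s.f.; 0.055116 K → 5 s.f.
The fewest is 3 significant figures, from 0.0622 s.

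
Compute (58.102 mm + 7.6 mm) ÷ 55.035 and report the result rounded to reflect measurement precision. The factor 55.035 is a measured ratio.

1.19 mm

58.102 mm + 7.6 mm = 65.702 mm; the sum is limited to 1 decimal place (3 s.f.).
Carrying full precision, 65.702 ÷ 55.035 = 1.1938221132… mm; 55.035 has 5 s.f., so the result keeps min(3, 5) = 3 s.f.
Rounded to 3 significant figures: 1.19 mm.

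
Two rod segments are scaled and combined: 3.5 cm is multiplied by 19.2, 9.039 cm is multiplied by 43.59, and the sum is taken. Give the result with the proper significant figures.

3.5 × 19.2 = 67.2 → 67 cm (2 s.f., last digit at the 10^0 place).
9.039 × 43.59 = 394.01001 → 394.0 cm (4 s.f., last digit at the 10^-1 place).
Sum: 461.21001 cm; keep the coarser place, 10^0.
Result: 461 cm.

461 cm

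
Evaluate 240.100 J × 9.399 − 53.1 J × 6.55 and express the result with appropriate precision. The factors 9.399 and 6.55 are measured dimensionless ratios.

1909 J

240.100 × 9.399 = 2256.6999 → 2257 J (4 s.f., last digit at the 10^0 place).
53.1 × 6.55 = 347.805 → 3.48 × 10² J (3 s.f., last digit at the 10^0 place).
Difference: 1908.8949 J; keep the coarser place, 10^0.
Result: 1909 J.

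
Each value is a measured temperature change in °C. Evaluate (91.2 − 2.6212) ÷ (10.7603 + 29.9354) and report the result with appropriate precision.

2.18

91.2 − 2.6212 = 88.5788, limited to 1 d.p. → 3 s.f.; 10.7603 + 29.9354 = 40.6957, limited to 4 d.p. → 6 s.f.
Carrying full precision, 88.5788 ÷ 40.6957 = 2.17661325398…; keep min(3, 6) = 3 s.f.
Rounded to 3 significant figures: 2.18.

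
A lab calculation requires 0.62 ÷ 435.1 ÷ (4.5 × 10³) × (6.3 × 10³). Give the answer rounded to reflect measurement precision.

0.62 ÷ 435.1 ÷ (4.5 × 10³) × (6.3 × 10³) = 0.00199494369111…
Multiplication/division keeps the fewest significant figures: 0.62 → 2 s.f., 435.1 → 4 s.f., 4.5 × 10³ → 2 s.f., 6.3 × 10³ → 2 s.f.; limit is 2.
Rounded to 2 significant figures: 0.0020.

0.0020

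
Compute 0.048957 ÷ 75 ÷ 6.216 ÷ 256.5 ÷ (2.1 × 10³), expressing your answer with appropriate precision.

1.9 × 10⁻¹⁰

0.048957 ÷ 75 ÷ 6.216 ÷ 256.5 ÷ (2.1 × 10³) = 1.94955666969 × 10^-10…
Multiplication/division keeps the fewest significant figures: 0.048957 → 5 s.f., 75 → 2 s.f., 6.216 → 4 s.f., 256.5 → 4 s.f., 2.1 × 10³ → 2 s.f.; limit is 2.
Rounded to 2 significant figures: 1.9 × 10⁻¹⁰.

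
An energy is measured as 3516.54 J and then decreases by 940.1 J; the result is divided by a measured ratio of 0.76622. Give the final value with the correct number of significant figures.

3362.5 J

3516.54 J − 940.1 J = 2576.44 J; the difference is limited to 1 decimal place (5 s.f.).
Carrying full precision, 2576.44 ÷ 0.76622 = 3362.53295398… J; 0.76622 has 5 s.f., so the result keeps min(5, 5) = 5 s.f.
Rounded to 5 significant figures: 3362.5 J.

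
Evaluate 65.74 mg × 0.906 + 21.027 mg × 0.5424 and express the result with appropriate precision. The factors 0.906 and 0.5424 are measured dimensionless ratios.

65.74 × 0.906 = 59.56044 → 59.6 mg (3 s.f., last digit at the 10^-1 place).
21.027 × 0.5424 = 11.4050448 → 11.41 mg (4 s.f., last digit at the 10^-2 place).
Sum: 70.9654848 mg; keep the coarser place, 10^-1.
Result: 71.0 mg.

71.0 mg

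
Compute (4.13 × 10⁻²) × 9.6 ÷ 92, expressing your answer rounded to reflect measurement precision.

0.0043

(4.13 × 10⁻²) × 9.6 ÷ 92 = 0.00430956521739…
Multiplication/division keeps the fewest significant figures: 4.13 × 10⁻² → 3 s.f., 9.6 → 2 s.f., 92 → 2 s.f.; limit is 2.
Rounded to 2 significant figures: 0.0043.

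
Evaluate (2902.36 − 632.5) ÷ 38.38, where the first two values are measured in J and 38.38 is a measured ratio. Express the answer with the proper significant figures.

2902.36 J − 632.5 J = 2269.86 J; the difference is limited to 1 decimal place (5 s.f.).
Carrying full precision, 2269.86 ÷ 38.38 = 59.1417404898… J; 38.38 has 4 s.f., so the result keeps min(5, 4) = 4 s.f.
Rounded to 4 significant figures: 59.14 J.

59.14 J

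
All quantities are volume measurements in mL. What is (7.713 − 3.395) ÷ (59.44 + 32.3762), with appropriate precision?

0.04703

7.713 − 3.395 = 4.318, limited to 3 d.p. → 4 s.f.; 59.44 + 32.3762 = 91.8162, limited to 2 d.p. → 4 s.f.
Carrying full precision, 4.318 ÷ 91.8162 = 0.047028737848…; keep min(4, 4) = 4 s.f.
Rounded to 4 significant figures: 0.04703.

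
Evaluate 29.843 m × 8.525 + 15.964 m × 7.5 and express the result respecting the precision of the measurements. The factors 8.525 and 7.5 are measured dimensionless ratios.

3.7 × 10² m

29.843 × 8.525 = 254.411575 → 254.4 m (4 s.f., last digit at the 10^-1 place).
15.964 × 7.5 = 119.73 → 1.2 × 10² m (2 s.f., last digit at the 10^1 place).
Sum: 374.141575 m; keep the coarser place, 10^1.
Result: 3.7 × 10² m.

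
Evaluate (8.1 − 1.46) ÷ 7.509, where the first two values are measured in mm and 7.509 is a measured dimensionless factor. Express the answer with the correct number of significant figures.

0.88 mm

8.1 mm − 1.46 mm = 6.64 mm; the difference is limited to 1 decimal place (2 s.f.).
Carrying full precision, 6.64 ÷ 7.509 = 0.884272206685… mm; 7.509 has 4 s.f., so the result keeps min(2, 4) = 2 s.f.
Rounded to 2 significant figures: 0.88 mm.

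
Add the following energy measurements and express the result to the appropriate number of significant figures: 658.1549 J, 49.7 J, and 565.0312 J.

1272.9 J

658.1549 J + 49.7 J + 565.0312 J = 1272.8861 J.
Addition/subtraction keeps the fewest decimal places: 658.1549 → 4 decimal places, 49.7 → 1 decimal place, 565.0312 → 4 decimal places; limit is 1.
Rounded to 1 decimal place: 1272.9 J.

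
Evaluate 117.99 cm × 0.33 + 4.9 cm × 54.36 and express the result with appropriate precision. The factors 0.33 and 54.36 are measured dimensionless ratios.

3.1 × 10² cm

117.99 × 0.33 = 38.9367 → 39 cm (2 s.f., last digit at the 10^0 place).
4.9 × 54.36 = 266.364 → 2.7 × 10² cm (2 s.f., last digit at the 10^1 place).
Sum: 305.3007 cm; keep the coarser place, 10^1.
Result: 3.1 × 10² cm.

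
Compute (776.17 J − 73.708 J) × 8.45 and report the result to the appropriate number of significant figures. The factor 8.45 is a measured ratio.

776.17 J − 73.708 J = 702.462 J; the difference is limited to 2 decimal places (5 s.f.).
Carrying full precision, 702.462 × 8.45 = 5935.8039 J; 8.45 has 3 s.f., so the result keeps min(5, 3) = 3 s.f.
Rounded to 3 significant figures: 5.94 × 10³ J.

5.94 × 10³ J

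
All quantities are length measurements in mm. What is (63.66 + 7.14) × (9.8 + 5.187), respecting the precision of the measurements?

63.66 + 7.14 = 70.80, limited to 2 d.p. → 4 s.f.; 9.8 + 5.187 = 14.987, limited to 1 d.p. → 3 s.f.
Carrying full precision, 70.80 × 14.987 = 1061.0796; keep min(4, 3) = 3 s.f.
Rounded to 3 significant figures: 1.06 × 10³ mm².

1.06 × 10³ mm²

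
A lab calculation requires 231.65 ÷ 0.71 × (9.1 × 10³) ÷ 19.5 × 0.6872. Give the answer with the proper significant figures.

231.65 ÷ 0.71 × (9.1 × 10³) ÷ 19.5 × 0.6872 = 104631.846009…
Multiplication/division keeps the fewest significant figures: 231.65 → 5 s.f., 0.71 → 2 s.f., 9.1 × 10³ → 2 s.f., 19.5 → 3 s.f., 0.6872 → 4 s.f.; limit is 2.
Rounded to 2 significant figures: 1.0 × 10⁵.

1.0 × 10⁵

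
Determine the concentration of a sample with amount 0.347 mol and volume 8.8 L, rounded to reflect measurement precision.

0.039 mol/L

concentration = 0.347 mol ÷ 8.8 L = 0.0394318181818… mol/L.
0.347 has 3 significant figures; 8.8 has 2.
Division/multiplication keeps the fewest: 2 significant figures.
Rounded: 0.039 mol/L.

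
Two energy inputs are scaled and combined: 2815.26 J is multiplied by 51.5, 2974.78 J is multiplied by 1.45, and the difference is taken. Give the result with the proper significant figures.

2815.26 × 51.5 = 144985.89 → 1.45 × 10^5 J (3 s.f., last digit at the 10^3 place).
2974.78 × 1.45 = 4313.431 → 4.31 × 10^3 J (3 s.f., last digit at the 10^1 place).
Difference: 140672.459 J; keep the coarser place, 10^3.
Result: 1.41 × 10^5 J.

1.41 × 10^5 J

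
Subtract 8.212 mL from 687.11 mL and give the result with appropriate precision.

678.90 mL

687.11 mL − 8.212 mL = 678.898 mL.
Addition/subtraction keeps the fewest decimal places: 687.11 → 2 decimal places, 8.212 → 3 decimal places; limit is 2.
Rounded to 2 decimal places: 678.90 mL.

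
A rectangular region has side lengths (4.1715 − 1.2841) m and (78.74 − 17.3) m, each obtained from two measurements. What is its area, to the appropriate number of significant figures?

4.1715 − 1.2841 = 2.8874, limited to 4 d.p. → 5 s.f.; 78.74 − 17.3 = 61.44, limited to 1 d.p. → 3 s.f.
Carrying full precision, 2.8874 × 61.44 = 177.401856; keep min(5, 3) = 3 s.f.
Rounded to 3 significant figures: 177 m².

177 m²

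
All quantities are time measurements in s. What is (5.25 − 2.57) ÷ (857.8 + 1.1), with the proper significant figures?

0.00312

5.25 − 2.57 = 2.68, limited to 2 d.p. → 3 s.f.; 857.8 + 1.1 = 858.9, limited to 1 d.p. → 4 s.f.
Carrying full precision, 2.68 ÷ 858.9 = 0.00312027011294…; keep min(3, 4) = 3 s.f.
Rounded to 3 significant figures: 0.00312.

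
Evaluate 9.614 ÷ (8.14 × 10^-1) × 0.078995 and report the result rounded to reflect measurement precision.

9.614 ÷ (8.14 × 10^-1) × 0.078995 = 0.932995…
Multiplication/division keeps the fewest significant figures: 9.614 → 4 s.f., 8.14 × 10^-1 → 3 s.f., 0.078995 → 5 s.f.; limit is 3.
Rounded to 3 significant figures: 0.933.

0.933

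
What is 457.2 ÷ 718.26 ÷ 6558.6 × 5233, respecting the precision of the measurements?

457.2 ÷ 718.26 ÷ 6558.6 × 5233 = 0.507883531329…
Multiplication/division keeps the fewest significant figures: 457.2 → 4 s.f., 718.26 → 5 s.f., 6558.6 → 5 s.f., 5233 → 4 s.f.; limit is 4.
Rounded to 4 significant figures: 0.5079.

0.5079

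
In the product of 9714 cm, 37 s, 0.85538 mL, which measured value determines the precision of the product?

37 s

9714 cm → 4 s.f.; 37 s → 2 s.f.; 0.85538 mL → 5 s.f.
The fewest is 2 significant figures, from 37 s.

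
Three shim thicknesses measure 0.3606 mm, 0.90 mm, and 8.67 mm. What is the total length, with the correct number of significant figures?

9.93 mm

0.3606 mm + 0.90 mm + 8.67 mm = 9.9306 mm.
Addition/subtraction keeps the fewest decimal places: 0.3606 → 4 decimal places, 0.90 → 2 decimal places, 8.67 → 2 decimal places; limit is 2.
Rounded to 2 decimal places: 9.93 mm.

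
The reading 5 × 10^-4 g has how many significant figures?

1

5 × 10^-4: in scientific notation every digit of the coefficient is significant.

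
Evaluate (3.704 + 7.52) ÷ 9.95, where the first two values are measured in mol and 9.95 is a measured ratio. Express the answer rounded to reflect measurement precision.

1.13 mol

3.704 mol + 7.52 mol = 11.224 mol; the sum is limited to 2 decimal places (4 s.f.).
Carrying full precision, 11.224 ÷ 9.95 = 1.12804020101… mol; 9.95 has 3 s.f., so the result keeps min(4, 3) = 3 s.f.
Rounded to 3 significant figures: 1.13 mol.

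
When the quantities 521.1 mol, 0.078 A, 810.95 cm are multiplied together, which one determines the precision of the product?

0.078 A

521.1 mol → 4 s.f.; 0.078 A → 2 s.f.; 810.95 cm → 5 s.f.
The fewest is 2 significant figures, from 0.078 A.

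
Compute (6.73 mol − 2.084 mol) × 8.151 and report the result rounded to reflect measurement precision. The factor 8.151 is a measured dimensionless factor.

37.9 mol

6.73 mol − 2.084 mol = 4.646 mol; the difference is limited to 2 decimal places (3 s.f.).
Carrying full precision, 4.646 × 8.151 = 37.869546 mol; 8.151 has 4 s.f., so the result keeps min(3, 4) = 3 s.f.
Rounded to 3 significant figures: 37.9 mol.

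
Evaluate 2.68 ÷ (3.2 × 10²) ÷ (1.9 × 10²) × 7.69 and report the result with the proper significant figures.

2.68 ÷ (3.2 × 10²) ÷ (1.9 × 10²) × 7.69 = 0.000338967105263…
Multiplication/division keeps the fewest significant figures: 2.68 → 3 s.f., 3.2 × 10² → 2 s.f., 1.9 × 10² → 2 s.f., 7.69 → 3 s.f.; limit is 2.
Rounded to 2 significant figures: 3.4 × 10⁻⁴.

3.4 × 10⁻⁴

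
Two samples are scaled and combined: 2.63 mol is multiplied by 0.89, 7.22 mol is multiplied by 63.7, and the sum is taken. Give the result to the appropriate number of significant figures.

2.63 × 0.89 = 2.3407 → 2.3 mol (2 s.f., last digit at the 10^-1 place).
7.22 × 63.7 = 459.914 → 4.60 × 10² mol (3 s.f., last digit at the 10^0 place).
Sum: 462.2547 mol; keep the coarser place, 10^0.
Result: 462 mol.

462 mol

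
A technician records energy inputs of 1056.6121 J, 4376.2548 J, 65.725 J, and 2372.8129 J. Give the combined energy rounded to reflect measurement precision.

7871.405 J

1056.6121 J + 4376.2548 J + 65.725 J + 2372.8129 J = 7871.4048 J.
Addition/subtraction keeps the fewest decimal places: 1056.6121 → 4 decimal places, 4376.2548 → 4 decimal places, 65.725 → 3 decimal places, 2372.8129 → 4 decimal places; limit is 3.
Rounded to 3 decimal places: 7871.405 J.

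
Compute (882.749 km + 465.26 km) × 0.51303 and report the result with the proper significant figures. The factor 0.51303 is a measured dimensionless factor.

691.57 km

882.749 km + 465.26 km = 1348.009 km; the sum is limited to 2 decimal places (6 s.f.).
Carrying full precision, 1348.009 × 0.51303 = 691.56905727 km; 0.51303 has 5 s.f., so the result keeps min(6, 5) = 5 s.f.
Rounded to 5 significant figures: 691.57 km.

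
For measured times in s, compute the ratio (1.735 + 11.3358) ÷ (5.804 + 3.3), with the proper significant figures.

1.735 + 11.3358 = 13.0708, limited to 3 d.p. → 5 s.f.; 5.804 + 3.3 = 9.104, limited to 1 d.p. → 2 s.f.
Carrying full precision, 13.0708 ÷ 9.104 = 1.43572056239…; keep min(5, 2) = 2 s.f.
Rounded to 2 significant figures: 1.4.

1.4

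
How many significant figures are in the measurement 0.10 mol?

2

0.10: leading zeros are not significant; trailing zeros after a decimal point are significant.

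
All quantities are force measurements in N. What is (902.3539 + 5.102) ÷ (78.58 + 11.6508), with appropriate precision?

902.3539 + 5.102 = 907.4559, limited to 3 d.p. → 6 s.f.; 78.58 + 11.6508 = 90.2308, limited to 2 d.p. → 4 s.f.
Carrying full precision, 907.4559 ÷ 90.2308 = 10.0570525807…; keep min(6, 4) = 4 s.f.
Rounded to 4 significant figures: 10.06.

10.06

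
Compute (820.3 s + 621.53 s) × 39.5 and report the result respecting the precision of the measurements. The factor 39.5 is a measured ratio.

5.70 × 10⁴ s

820.3 s + 621.53 s = 1441.83 s; the sum is limited to 1 decimal place (5 s.f.).
Carrying full precision, 1441.83 × 39.5 = 56952.285 s; 39.5 has 3 s.f., so the result keeps min(5, 3) = 3 s.f.
Rounded to 3 significant figures: 5.70 × 10⁴ s.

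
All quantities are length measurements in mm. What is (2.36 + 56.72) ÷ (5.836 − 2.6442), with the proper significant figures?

18.51

2.36 + 56.72 = 59.08, limited to 2 d.p. → 4 s.f.; 5.836 − 2.6442 = 3.1918, limited to 3 d.p. → 4 s.f.
Carrying full precision, 59.08 ÷ 3.1918 = 18.5099317…; keep min(4, 4) = 4 s.f.
Rounded to 4 significant figures: 18.51.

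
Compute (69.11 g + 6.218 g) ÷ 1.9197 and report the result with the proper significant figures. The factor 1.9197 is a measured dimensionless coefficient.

69.11 g + 6.218 g = 75.328 g; the sum is limited to 2 decimal places (4 s.f.).
Carrying full precision, 75.328 ÷ 1.9197 = 39.2394644997… g; 1.9197 has 5 s.f., so the result keeps min(4, 5) = 4 s.f.
Rounded to 4 significant figures: 39.24 g.

39.24 g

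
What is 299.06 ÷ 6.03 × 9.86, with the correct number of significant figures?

299.06 ÷ 6.03 × 9.86 = 489.010215589…
Multiplication/division keeps the fewest significant figures: 299.06 → 5 s.f., 6.03 → 3 s.f., 9.86 → 3 s.f.; limit is 3.
Rounded to 3 significant figures: 489.

489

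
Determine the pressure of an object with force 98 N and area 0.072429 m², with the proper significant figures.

pressure = 98 N ÷ 0.072429 m² = 1353.049193… Pa.
98 has 2 significant figures; 0.072429 has 5.
Division/multiplication keeps the fewest: 2 significant figures.
Rounded: 1.4 × 10^3 Pa.

1.4 × 10^3 Pa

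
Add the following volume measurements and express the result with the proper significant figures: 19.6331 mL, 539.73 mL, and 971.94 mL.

19.6331 mL + 539.73 mL + 971.94 mL = 1531.3031 mL.
Addition/subtraction keeps the fewest decimal places: 19.6331 → 4 decimal places, 539.73 → 2 decimal places, 971.94 → 2 decimal places; limit is 2.
Rounded to 2 decimal places: 1531.30 mL.

1531.30 mL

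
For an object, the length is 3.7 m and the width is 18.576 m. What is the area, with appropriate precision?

69 m²

area = 3.7 m × 18.576 m = 68.7312 m².
3.7 has 2 significant figures; 18.576 has 5.
Division/multiplication keeps the fewest: 2 significant figures.
Rounded: 69 m².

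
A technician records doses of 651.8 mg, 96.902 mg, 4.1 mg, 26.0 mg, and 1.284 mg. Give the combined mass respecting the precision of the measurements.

651.8 mg + 96.902 mg + 4.1 mg + 26.0 mg + 1.284 mg = 780.086 mg.
Addition/subtraction keeps the fewest decimal places: 651.8 → 1 decimal place, 96.902 → 3 decimal places, 4.1 → 1 decimal place, 26.0 → 1 decimal place, 1.284 → 3 decimal places; limit is 1.
Rounded to 1 decimal place: 780.1 mg.

780.1 mg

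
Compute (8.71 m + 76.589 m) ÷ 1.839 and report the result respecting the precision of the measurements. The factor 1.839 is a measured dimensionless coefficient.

8.71 m + 76.589 m = 85.299 m; the sum is limited to 2 decimal places (4 s.f.).
Carrying full precision, 85.299 ÷ 1.839 = 46.383360522… m; 1.839 has 4 s.f., so the result keeps min(4, 4) = 4 s.f.
Rounded to 4 significant figures: 46.38 m.

46.38 m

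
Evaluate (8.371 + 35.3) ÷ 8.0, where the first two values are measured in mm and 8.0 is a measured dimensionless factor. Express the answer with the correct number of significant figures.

8.371 mm + 35.3 mm = 43.671 mm; the sum is limited to 1 decimal place (3 s.f.).
Carrying full precision, 43.671 ÷ 8.0 = 5.458875 mm; 8.0 has 2 s.f., so the result keeps min(3, 2) = 2 s.f.
Rounded to 2 significant figures: 5.5 mm.

5.5 mm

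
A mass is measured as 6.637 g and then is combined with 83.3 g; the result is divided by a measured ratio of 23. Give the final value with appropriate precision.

3.9 g

6.637 g + 83.3 g = 89.937 g; the sum is limited to 1 decimal place (3 s.f.).
Carrying full precision, 89.937 ÷ 23 = 3.91030434783… g; 23 has 2 s.f., so the result keeps min(3, 2) = 2 s.f.
Rounded to 2 significant figures: 3.9 g.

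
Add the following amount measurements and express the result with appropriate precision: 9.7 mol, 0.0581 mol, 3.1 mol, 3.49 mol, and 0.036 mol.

9.7 mol + 0.0581 mol + 3.1 mol + 3.49 mol + 0.036 mol = 16.3841 mol.
Addition/subtraction keeps the fewest decimal places: 9.7 → 1 decimal place, 0.0581 → 4 decimal places, 3.1 → 1 decimal place, 3.49 → 2 decimal places, 0.036 → 3 decimal places; limit is 1.
Rounded to 1 decimal place: 16.4 mol.

16.4 mol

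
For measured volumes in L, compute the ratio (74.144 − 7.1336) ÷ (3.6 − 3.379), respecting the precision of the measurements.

74.144 − 7.1336 = 67.0104, limited to 3 d.p. → 5 s.f.; 3.6 − 3.379 = 0.221, limited to 1 d.p. → 1 s.f.
Carrying full precision, 67.0104 ÷ 0.221 = 303.214479638…; keep min(5, 1) = 1 s.f.
Rounded to 1 significant figure: 3 × 10².

3 × 10²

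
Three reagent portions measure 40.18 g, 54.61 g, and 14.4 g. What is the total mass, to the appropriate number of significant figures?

109.2 g

40.18 g + 54.61 g + 14.4 g = 109.19 g.
Addition/subtraction keeps the fewest decimal places: 40.18 → 2 decimal places, 54.61 → 2 decimal places, 14.4 → 1 decimal place; limit is 1.
Rounded to 1 decimal place: 109.2 g.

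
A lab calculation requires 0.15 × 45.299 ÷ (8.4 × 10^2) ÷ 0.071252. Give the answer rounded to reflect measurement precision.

0.11

0.15 × 45.299 ÷ (8.4 × 10^2) ÷ 0.071252 = 0.113528141566…
Multiplication/division keeps the fewest significant figures: 0.15 → 2 s.f., 45.299 → 5 s.f., 8.4 × 10^2 → 2 s.f., 0.071252 → 5 s.f.; limit is 2.
Rounded to 2 significant figures: 0.11.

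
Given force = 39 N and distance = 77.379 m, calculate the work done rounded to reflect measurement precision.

3.0 × 10^3 J

work done = 39 N × 77.379 m = 3017.781 J.
39 has 2 significant figures; 77.379 has 5.
Division/multiplication keeps the fewest: 2 significant figures.
Rounded: 3.0 × 10^3 J.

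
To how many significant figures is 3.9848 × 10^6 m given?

5

3.9848 × 10^6: in scientific notation every digit of the coefficient is significant.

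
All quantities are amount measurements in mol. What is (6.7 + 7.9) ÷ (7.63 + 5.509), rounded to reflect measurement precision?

1.11

6.7 + 7.9 = 14.6, limited to 1 d.p. → 3 s.f.; 7.63 + 5.509 = 13.139, limited to 2 d.p. → 4 s.f.
Carrying full precision, 14.6 ÷ 13.139 = 1.11119567699…; keep min(3, 4) = 3 s.f.
Rounded to 3 significant figures: 1.11.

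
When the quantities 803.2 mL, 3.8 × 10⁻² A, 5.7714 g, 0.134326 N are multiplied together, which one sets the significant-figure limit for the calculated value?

3.8 × 10⁻² A

803.2 mL → 4 s.f.; 3.8 × 10⁻² A → 2 s.f.; 5.7714 g → 5 s.f.; 0.134326 N → 6 s.f.
The fewest is 2 significant figures, from 3.8 × 10⁻² A.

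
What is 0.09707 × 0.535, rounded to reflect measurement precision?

0.09707 × 0.535 = 0.05193245
Multiplication/division keeps the fewest significant figures: 0.09707 → 4 s.f., 0.535 → 3 s.f.; limit is 3.
Rounded to 3 significant figures: 0.0519.

0.0519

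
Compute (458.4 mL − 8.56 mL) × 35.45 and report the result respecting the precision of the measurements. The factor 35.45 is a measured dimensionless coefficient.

458.4 mL − 8.56 mL = 449.84 mL; the difference is limited to 1 decimal place (4 s.f.).
Carrying full precision, 449.84 × 35.45 = 15946.828 mL; 35.45 has 4 s.f., so the result keeps min(4, 4) = 4 s.f.
Rounded to 4 significant figures: 1.595 × 10^4 mL.

1.595 × 10^4 mL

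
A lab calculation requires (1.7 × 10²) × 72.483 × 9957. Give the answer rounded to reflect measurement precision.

1.2 × 10⁸

(1.7 × 10²) × 72.483 × 9957 = 122691249.27
Multiplication/division keeps the fewest significant figures: 1.7 × 10² → 2 s.f., 72.483 → 5 s.f., 9957 → 4 s.f.; limit is 2.
Rounded to 2 significant figures: 1.2 × 10⁸.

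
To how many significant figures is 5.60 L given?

5.60: trailing zeros after a decimal point are significant.

3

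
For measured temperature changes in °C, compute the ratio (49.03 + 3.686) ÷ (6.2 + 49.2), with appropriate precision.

0.952

49.03 + 3.686 = 52.716, limited to 2 d.p. → 4 s.f.; 6.2 + 49.2 = 55.4, limited to 1 d.p. → 3 s.f.
Carrying full precision, 52.716 ÷ 55.4 = 0.95155234657…; keep min(4, 3) = 3 s.f.
Rounded to 3 significant figures: 0.952.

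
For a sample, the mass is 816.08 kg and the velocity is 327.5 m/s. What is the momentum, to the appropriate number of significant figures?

2.673 × 10⁵ kg·m/s

momentum = 816.08 kg × 327.5 m/s = 267266.2 kg·m/s.
816.08 has 5 significant figures; 327.5 has 4.
Division/multiplication keeps the fewest: 4 significant figures.
Rounded: 2.673 × 10⁵ kg·m/s.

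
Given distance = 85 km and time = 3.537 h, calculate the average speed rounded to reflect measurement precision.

24 km/h

average speed = 85 km ÷ 3.537 h = 24.031665253… km/h.
85 has 2 significant figures; 3.537 has 4.
Division/multiplication keeps the fewest: 2 significant figures.
Rounded: 24 km/h.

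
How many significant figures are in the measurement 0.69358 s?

0.69358: leading zeros are not significant.

5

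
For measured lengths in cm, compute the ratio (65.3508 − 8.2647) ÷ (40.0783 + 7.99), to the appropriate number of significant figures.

65.3508 − 8.2647 = 57.0861, limited to 4 d.p. → 6 s.f.; 40.0783 + 7.99 = 48.0683, limited to 2 d.p. → 4 s.f.
Carrying full precision, 57.0861 ÷ 48.0683 = 1.18760388863…; keep min(6, 4) = 4 s.f.
Rounded to 4 significant figures: 1.188.

1.188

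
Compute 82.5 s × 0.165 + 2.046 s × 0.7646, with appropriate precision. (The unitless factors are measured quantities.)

15.2 s

82.5 × 0.165 = 13.6125 → 13.6 s (3 s.f., last digit at the 10^-1 place).
2.046 × 0.7646 = 1.5643716 → 1.564 s (4 s.f., last digit at the 10^-3 place).
Sum: 15.1768716 s; keep the coarser place, 10^-1.
Result: 15.2 s.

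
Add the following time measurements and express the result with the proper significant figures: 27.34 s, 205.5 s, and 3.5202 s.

27.34 s + 205.5 s + 3.5202 s = 236.3602 s.
Addition/subtraction keeps the fewest decimal places: 27.34 → 2 decimal places, 205.5 → 1 decimal place, 3.5202 → 4 decimal places; limit is 1.
Rounded to 1 decimal place: 2.364 × 10^2 s.

2.364 × 10^2 s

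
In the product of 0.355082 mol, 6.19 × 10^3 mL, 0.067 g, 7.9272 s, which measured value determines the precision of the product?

0.355082 mol → 6 s.f.; 6.19 × 10^3 mL → 3 s.f.; 0.067 g → 2 s.f.; 7.9272 s → 5 s.f.
The fewest is 2 significant figures, from 0.067 g.

0.067 g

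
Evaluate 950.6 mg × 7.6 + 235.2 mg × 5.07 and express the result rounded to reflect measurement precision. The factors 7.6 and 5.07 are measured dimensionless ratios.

8.4 × 10³ mg

950.6 × 7.6 = 7224.56 → 7.2 × 10³ mg (2 s.f., last digit at the 10^2 place).
235.2 × 5.07 = 1192.464 → 1.19 × 10³ mg (3 s.f., last digit at the 10^1 place).
Sum: 8417.024 mg; keep the coarser place, 10^2.
Result: 8.4 × 10³ mg.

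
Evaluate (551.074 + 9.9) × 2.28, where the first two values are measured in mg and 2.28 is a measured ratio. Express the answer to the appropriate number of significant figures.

1.28 × 10^3 mg

551.074 mg + 9.9 mg = 560.974 mg; the sum is limited to 1 decimal place (4 s.f.).
Carrying full precision, 560.974 × 2.28 = 1279.02072 mg; 2.28 has 3 s.f., so the result keeps min(4, 3) = 3 s.f.
Rounded to 3 significant figures: 1.28 × 10^3 mg.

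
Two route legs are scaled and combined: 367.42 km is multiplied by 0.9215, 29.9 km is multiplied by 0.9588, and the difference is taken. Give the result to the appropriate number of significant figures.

367.42 × 0.9215 = 338.57753 → 338.6 km (4 s.f., last digit at the 10^-1 place).
29.9 × 0.9588 = 28.66812 → 28.7 km (3 s.f., last digit at the 10^-1 place).
Difference: 309.90941 km; keep the coarser place, 10^-1.
Result: 309.9 km.

309.9 km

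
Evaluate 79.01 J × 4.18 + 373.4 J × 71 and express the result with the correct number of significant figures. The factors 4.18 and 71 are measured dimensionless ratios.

79.01 × 4.18 = 330.2618 → 3.30 × 10^2 J (3 s.f., last digit at the 10^0 place).
373.4 × 71 = 26511.4 → 2.7 × 10^4 J (2 s.f., last digit at the 10^3 place).
Sum: 26841.6618 J; keep the coarser place, 10^3.
Result: 2.7 × 10^4 J.

2.7 × 10^4 J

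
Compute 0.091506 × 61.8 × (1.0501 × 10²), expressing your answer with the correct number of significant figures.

594

0.091506 × 61.8 × (1.0501 × 10²) = 593.838984708
Multiplication/division keeps the fewest significant figures: 0.091506 → 5 s.f., 61.8 → 3 s.f., 1.0501 × 10² → 5 s.f.; limit is 3.
Rounded to 3 significant figures: 594.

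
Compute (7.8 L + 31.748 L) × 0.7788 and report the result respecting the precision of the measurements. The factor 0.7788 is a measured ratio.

7.8 L + 31.748 L = 39.548 L; the sum is limited to 1 decimal place (3 s.f.).
Carrying full precision, 39.548 × 0.7788 = 30.7999824 L; 0.7788 has 4 s.f., so the result keeps min(3, 4) = 3 s.f.
Rounded to 3 significant figures: 30.8 L.

30.8 L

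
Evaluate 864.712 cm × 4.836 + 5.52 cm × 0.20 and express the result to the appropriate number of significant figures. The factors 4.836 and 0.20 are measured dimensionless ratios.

864.712 × 4.836 = 4181.747232 → 4182 cm (4 s.f., last digit at the 10^0 place).
5.52 × 0.20 = 1.104 → 1.1 cm (2 s.f., last digit at the 10^-1 place).
Sum: 4182.851232 cm; keep the coarser place, 10^0.
Result: 4183 cm.

4183 cm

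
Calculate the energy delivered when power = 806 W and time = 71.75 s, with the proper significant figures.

energy delivered = 806 W × 71.75 s = 57830.5 J.
806 has 3 significant figures; 71.75 has 4.
Division/multiplication keeps the fewest: 3 significant figures.
Rounded: 5.78 × 10^4 J.

5.78 × 10^4 J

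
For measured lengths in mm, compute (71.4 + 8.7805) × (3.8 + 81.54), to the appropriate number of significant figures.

71.4 + 8.7805 = 80.1805, limited to 1 d.p. → 3 s.f.; 3.8 + 81.54 = 85.34, limited to 1 d.p. → 3 s.f.
Carrying full precision, 80.1805 × 85.34 = 6842.60387; keep min(3, 3) = 3 s.f.
Rounded to 3 significant figures: 6.84 × 10³ mm².

6.84 × 10³ mm²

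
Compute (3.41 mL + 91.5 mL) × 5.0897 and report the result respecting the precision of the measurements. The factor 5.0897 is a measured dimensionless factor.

3.41 mL + 91.5 mL = 94.91 mL; the sum is limited to 1 decimal place (3 s.f.).
Carrying full precision, 94.91 × 5.0897 = 483.063427 mL; 5.0897 has 5 s.f., so the result keeps min(3, 5) = 3 s.f.
Rounded to 3 significant figures: 483 mL.

483 mL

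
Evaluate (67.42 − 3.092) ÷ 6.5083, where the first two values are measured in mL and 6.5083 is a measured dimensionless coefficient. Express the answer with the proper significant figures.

9.884 mL

67.42 mL − 3.092 mL = 64.328 mL; the difference is limited to 2 decimal places (4 s.f.).
Carrying full precision, 64.328 ÷ 6.5083 = 9.88399428422… mL; 6.5083 has 5 s.f., so the result keeps min(4, 5) = 4 s.f.
Rounded to 4 significant figures: 9.884 mL.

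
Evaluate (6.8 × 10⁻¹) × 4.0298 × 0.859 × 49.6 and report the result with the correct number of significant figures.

(6.8 × 10⁻¹) × 4.0298 × 0.859 × 49.6 = 116.75278409…
Multiplication/division keeps the fewest significant figures: 6.8 × 10⁻¹ → 2 s.f., 4.0298 → 5 s.f., 0.859 → 3 s.f., 49.6 → 3 s.f.; limit is 2.
Rounded to 2 significant figures: 1.2 × 10².

1.2 × 10²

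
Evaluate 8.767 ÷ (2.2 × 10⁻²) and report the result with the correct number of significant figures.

4.0 × 10²

8.767 ÷ (2.2 × 10⁻²) = 398.5
Multiplication/division keeps the fewest significant figures: 8.767 → 4 s.f., 2.2 × 10⁻² → 2 s.f.; limit is 2.
Rounded to 2 significant figures: 4.0 × 10².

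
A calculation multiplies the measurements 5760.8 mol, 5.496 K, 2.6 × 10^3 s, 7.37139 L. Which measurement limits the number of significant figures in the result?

5760.8 mol → 5 s.f.; 5.496 K → 4 s.f.; 2.6 × 10^3 s → 2 s.f.; 7.37139 L → 6 s.f.
The fewest is 2 significant figures, from 2.6 × 10^3 s.

2.6 × 10^3 s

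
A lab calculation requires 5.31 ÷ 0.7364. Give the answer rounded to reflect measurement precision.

7.21

5.31 ÷ 0.7364 = 7.21075502444…
Multiplication/division keeps the fewest significant figures: 5.31 → 3 s.f., 0.7364 → 4 s.f.; limit is 3.
Rounded to 3 significant figures: 7.21.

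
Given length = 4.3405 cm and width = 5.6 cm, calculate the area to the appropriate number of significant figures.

area = 4.3405 cm × 5.6 cm = 24.3068 cm².
4.3405 has 5 significant figures; 5.6 has 2.
Division/multiplication keeps the fewest: 2 significant figures.
Rounded: 24 cm².

24 cm²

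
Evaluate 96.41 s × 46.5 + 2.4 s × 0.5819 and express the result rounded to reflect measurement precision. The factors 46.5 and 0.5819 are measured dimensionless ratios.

96.41 × 46.5 = 4483.065 → 4.48 × 10³ s (3 s.f., last digit at the 10^1 place).
2.4 × 0.5819 = 1.39656 → 1.4 s (2 s.f., last digit at the 10^-1 place).
Sum: 4484.46156 s; keep the coarser place, 10^1.
Result: 4.48 × 10³ s.

4.48 × 10³ s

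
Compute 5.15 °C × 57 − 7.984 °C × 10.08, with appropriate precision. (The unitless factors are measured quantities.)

5.15 × 57 = 293.55 → 2.9 × 10² °C (2 s.f., last digit at the 10^1 place).
7.984 × 10.08 = 80.47872 → 80.48 °C (4 s.f., last digit at the 10^-2 place).
Difference: 213.07128 °C; keep the coarser place, 10^1.
Result: 2.1 × 10² °C.

2.1 × 10² °C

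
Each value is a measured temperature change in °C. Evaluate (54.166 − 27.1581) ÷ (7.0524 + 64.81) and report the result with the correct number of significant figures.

0.3758

54.166 − 27.1581 = 27.0079, limited to 3 d.p. → 5 s.f.; 7.0524 + 64.81 = 71.8624, limited to 2 d.p. → 4 s.f.
Carrying full precision, 27.0079 ÷ 71.8624 = 0.375827971234…; keep min(5, 4) = 4 s.f.
Rounded to 4 significant figures: 0.3758.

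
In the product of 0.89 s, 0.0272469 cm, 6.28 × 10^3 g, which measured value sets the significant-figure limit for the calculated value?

0.89 s → 2 s.f.; 0.0272469 cm → 6 s.f.; 6.28 × 10^3 g → 3 s.f.
The fewest is 2 significant figures, from 0.89 s.

0.89 s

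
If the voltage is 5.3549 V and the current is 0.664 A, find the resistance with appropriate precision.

8.06 Ω

resistance = 5.3549 V ÷ 0.664 A = 8.06460843373… Ω.
5.3549 has 5 significant figures; 0.664 has 3.
Division/multiplication keeps the fewest: 3 significant figures.
Rounded: 8.06 Ω.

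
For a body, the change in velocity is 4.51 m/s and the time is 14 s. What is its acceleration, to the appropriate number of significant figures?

acceleration = 4.51 m/s ÷ 14 s = 0.322142857143… m/s².
4.51 has 3 significant figures; 14 has 2.
Division/multiplication keeps the fewest: 2 significant figures.
Rounded: 3.2 × 10^-1 m/s².

3.2 × 10^-1 m/s²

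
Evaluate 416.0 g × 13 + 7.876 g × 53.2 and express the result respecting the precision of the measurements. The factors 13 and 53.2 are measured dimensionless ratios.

5.8 × 10³ g

416.0 × 13 = 5408 → 5.4 × 10³ g (2 s.f., last digit at the 10^2 place).
7.876 × 53.2 = 419.0032 → 419 g (3 s.f., last digit at the 10^0 place).
Sum: 5827.0032 g; keep the coarser place, 10^2.
Result: 5.8 × 10³ g.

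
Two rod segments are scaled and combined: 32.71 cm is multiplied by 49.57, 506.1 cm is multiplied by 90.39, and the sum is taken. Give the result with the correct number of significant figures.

4.737 × 10^4 cm

32.71 × 49.57 = 1621.4347 → 1621 cm (4 s.f., last digit at the 10^0 place).
506.1 × 90.39 = 45746.379 → 4.575 × 10^4 cm (4 s.f., last digit at the 10^1 place).
Sum: 47367.8137 cm; keep the coarser place, 10^1.
Result: 4.737 × 10^4 cm.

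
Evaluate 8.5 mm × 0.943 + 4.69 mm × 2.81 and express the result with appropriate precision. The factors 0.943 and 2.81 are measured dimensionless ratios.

21.2 mm

8.5 × 0.943 = 8.0155 → 8.0 mm (2 s.f., last digit at the 10^-1 place).
4.69 × 2.81 = 13.1789 → 13.2 mm (3 s.f., last digit at the 10^-1 place).
Sum: 21.1944 mm; keep the coarser place, 10^-1.
Result: 21.2 mm.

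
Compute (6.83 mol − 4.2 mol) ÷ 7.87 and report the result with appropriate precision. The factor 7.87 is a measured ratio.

6.83 mol − 4.2 mol = 2.63 mol; the difference is limited to 1 decimal place (2 s.f.).
Carrying full precision, 2.63 ÷ 7.87 = 0.33418043202… mol; 7.87 has 3 s.f., so the result keeps min(2, 3) = 2 s.f.
Rounded to 2 significant figures: 0.33 mol.

0.33 mol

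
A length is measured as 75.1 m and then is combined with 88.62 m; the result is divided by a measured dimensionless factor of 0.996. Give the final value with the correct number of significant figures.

75.1 m + 88.62 m = 163.72 m; the sum is limited to 1 decimal place (4 s.f.).
Carrying full precision, 163.72 ÷ 0.996 = 164.37751004… m; 0.996 has 3 s.f., so the result keeps min(4, 3) = 3 s.f.
Rounded to 3 significant figures: 164 m.

164 m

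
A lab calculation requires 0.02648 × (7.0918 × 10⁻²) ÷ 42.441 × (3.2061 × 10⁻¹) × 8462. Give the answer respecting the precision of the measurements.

0.1200

0.02648 × (7.0918 × 10⁻²) ÷ 42.441 × (3.2061 × 10⁻¹) × 8462 = 0.120043579513…
Multiplication/division keeps the fewest significant figures: 0.02648 → 4 s.f., 7.0918 × 10⁻² → 5 s.f., 42.441 → 5 s.f., 3.2061 × 10⁻¹ → 5 s.f., 8462 → 4 s.f.; limit is 4.
Rounded to 4 significant figures: 0.1200.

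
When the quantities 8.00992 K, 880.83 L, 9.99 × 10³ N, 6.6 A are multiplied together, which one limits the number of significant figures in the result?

6.6 A

8.00992 K → 6 s.f.; 880.83 L → 5 s.f.; 9.99 × 10³ N → 3 s.f.; 6.6 A → 2 s.f.
The fewest is 2 significant figures, from 6.6 A.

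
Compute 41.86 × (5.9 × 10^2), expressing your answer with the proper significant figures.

2.5 × 10^4

41.86 × (5.9 × 10^2) = 24697.4
Multiplication/division keeps the fewest significant figures: 41.86 → 4 s.f., 5.9 × 10^2 → 2 s.f.; limit is 2.
Rounded to 2 significant figures: 2.5 × 10^4.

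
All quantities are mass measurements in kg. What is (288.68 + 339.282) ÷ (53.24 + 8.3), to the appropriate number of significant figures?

10.2

288.68 + 339.282 = 627.962, limited to 2 d.p. → 5 s.f.; 53.24 + 8.3 = 61.54, limited to 1 d.p. → 3 s.f.
Carrying full precision, 627.962 ÷ 61.54 = 10.2041273968…; keep min(5, 3) = 3 s.f.
Rounded to 3 significant figures: 10.2.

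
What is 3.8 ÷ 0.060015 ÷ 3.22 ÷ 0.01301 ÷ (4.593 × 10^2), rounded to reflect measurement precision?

3.8 ÷ 0.060015 ÷ 3.22 ÷ 0.01301 ÷ (4.593 × 10^2) = 3.29074456363…
Multiplication/division keeps the fewest significant figures: 3.8 → 2 s.f., 0.060015 → 5 s.f., 3.22 → 3 s.f., 0.01301 → 4 s.f., 4.593 × 10^2 → 4 s.f.; limit is 2.
Rounded to 2 significant figures: 3.3.

3.3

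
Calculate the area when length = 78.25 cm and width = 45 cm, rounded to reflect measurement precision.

3.5 × 10^3 cm²

area = 78.25 cm × 45 cm = 3521.25 cm².
78.25 has 4 significant figures; 45 has 2.
Division/multiplication keeps the fewest: 2 significant figures.
Rounded: 3.5 × 10^3 cm².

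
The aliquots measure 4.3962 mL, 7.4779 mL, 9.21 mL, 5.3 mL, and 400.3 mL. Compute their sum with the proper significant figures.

4.3962 mL + 7.4779 mL + 9.21 mL + 5.3 mL + 400.3 mL = 426.6841 mL.
Addition/subtraction keeps the fewest decimal places: 4.3962 → 4 decimal places, 7.4779 → 4 decimal places, 9.21 → 2 decimal places, 5.3 → 1 decimal place, 400.3 → 1 decimal place; limit is 1.
Rounded to 1 decimal place: 426.7 mL.

426.7 mL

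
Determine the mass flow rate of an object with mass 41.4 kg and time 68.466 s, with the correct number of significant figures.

0.605 kg/s

mass flow rate = 41.4 kg ÷ 68.466 s = 0.604679695031… kg/s.
41.4 has 3 significant figures; 68.466 has 5.
Division/multiplication keeps the fewest: 3 significant figures.
Rounded: 0.605 kg/s.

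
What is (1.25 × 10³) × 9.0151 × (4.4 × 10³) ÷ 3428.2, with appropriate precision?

(1.25 × 10³) × 9.0151 × (4.4 × 10³) ÷ 3428.2 = 14463.2897731…
Multiplication/division keeps the fewest significant figures: 1.25 × 10³ → 3 s.f., 9.0151 → 5 s.f., 4.4 × 10³ → 2 s.f., 3428.2 → 5 s.f.; limit is 2.
Rounded to 2 significant figures: 1.4 × 10⁴.

1.4 × 10⁴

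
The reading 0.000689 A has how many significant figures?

3

0.000689: leading zeros are not significant.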